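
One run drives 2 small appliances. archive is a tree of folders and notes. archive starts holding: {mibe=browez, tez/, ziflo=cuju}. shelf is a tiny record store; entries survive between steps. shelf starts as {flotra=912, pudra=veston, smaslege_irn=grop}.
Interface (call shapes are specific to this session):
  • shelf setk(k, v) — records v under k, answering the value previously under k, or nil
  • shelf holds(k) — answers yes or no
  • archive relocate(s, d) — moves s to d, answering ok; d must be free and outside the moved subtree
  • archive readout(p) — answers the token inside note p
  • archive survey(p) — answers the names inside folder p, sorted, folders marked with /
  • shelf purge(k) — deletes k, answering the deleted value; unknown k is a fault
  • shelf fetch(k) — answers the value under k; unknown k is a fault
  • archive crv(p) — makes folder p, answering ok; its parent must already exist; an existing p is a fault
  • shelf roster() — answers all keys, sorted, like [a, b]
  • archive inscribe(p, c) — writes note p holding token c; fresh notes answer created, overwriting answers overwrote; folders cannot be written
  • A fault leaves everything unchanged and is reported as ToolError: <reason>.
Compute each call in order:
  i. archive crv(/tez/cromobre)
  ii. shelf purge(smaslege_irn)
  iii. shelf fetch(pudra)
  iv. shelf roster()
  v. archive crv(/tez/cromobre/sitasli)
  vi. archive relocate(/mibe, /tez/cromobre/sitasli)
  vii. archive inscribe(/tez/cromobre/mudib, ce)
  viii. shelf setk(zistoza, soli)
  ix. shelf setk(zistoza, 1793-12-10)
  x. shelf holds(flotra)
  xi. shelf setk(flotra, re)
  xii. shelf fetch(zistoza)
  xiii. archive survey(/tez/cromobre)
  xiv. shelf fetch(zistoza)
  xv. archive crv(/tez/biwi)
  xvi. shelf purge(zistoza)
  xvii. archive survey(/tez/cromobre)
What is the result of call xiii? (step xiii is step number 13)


==> archive crv(p=/tez/cromobre)
<== ok
==> shelf purge(k=smaslege_irn)
<== grop
==> shelf fetch(k=pudra)
<== veston
==> shelf roster()
<== [flotra, pudra]
==> archive crv(p=/tez/cromobre/sitasli)
<== ok
==> archive relocate(s=/mibe, d=/tez/cromobre/sitasli)
<== ToolError: exists
==> archive inscribe(p=/tez/cromobre/mudib, c=ce)
<== created
==> shelf setk(k=zistoza, v=soli)
<== nil
==> shelf setk(k=zistoza, v=1793-12-10)
<== soli
==> shelf holds(k=flotra)
<== yes
==> shelf setk(k=flotra, v=re)
<== 912
==> shelf fetch(k=zistoza)
<== 1793-12-10
==> archive survey(p=/tez/cromobre)
<== [mudib, sitasli/]
==> shelf fetch(k=zistoza)
<== 1793-12-10
==> archive crv(p=/tez/biwi)
<== ok
==> shelf purge(k=zistoza)
<== 1793-12-10
==> archive survey(p=/tez/cromobre)
<== [mudib, sitasli/]

Answer: [mudib, sitasli/]


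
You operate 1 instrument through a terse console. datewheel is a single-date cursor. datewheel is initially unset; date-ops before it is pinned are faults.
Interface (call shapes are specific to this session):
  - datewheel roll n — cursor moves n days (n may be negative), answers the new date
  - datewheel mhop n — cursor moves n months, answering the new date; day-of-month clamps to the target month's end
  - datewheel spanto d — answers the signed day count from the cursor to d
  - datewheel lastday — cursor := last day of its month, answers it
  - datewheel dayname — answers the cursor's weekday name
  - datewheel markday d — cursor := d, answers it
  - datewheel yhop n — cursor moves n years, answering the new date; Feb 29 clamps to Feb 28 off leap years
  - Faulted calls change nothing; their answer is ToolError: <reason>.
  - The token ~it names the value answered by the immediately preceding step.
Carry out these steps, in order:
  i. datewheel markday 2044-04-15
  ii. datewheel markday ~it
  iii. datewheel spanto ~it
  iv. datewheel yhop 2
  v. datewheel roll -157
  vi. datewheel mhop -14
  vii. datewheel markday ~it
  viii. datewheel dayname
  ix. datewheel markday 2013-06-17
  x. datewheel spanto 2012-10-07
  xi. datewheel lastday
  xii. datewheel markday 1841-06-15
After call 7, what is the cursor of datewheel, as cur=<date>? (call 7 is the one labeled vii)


% datewheel markday(d=2044-04-15) => 2044-04-15
% datewheel markday(d=~it) => 2044-04-15
% datewheel spanto(d=~it) => 0
% datewheel yhop(n=2) => 2046-04-15
% datewheel roll(n=-157) => 2045-11-09
% datewheel mhop(n=-14) => 2044-09-09
% datewheel markday(d=~it) => 2044-09-09
% datewheel dayname() => Friday
% datewheel markday(d=2013-06-17) => 2013-06-17
% datewheel spanto(d=2012-10-07) => -253
% datewheel lastday() => 2013-06-30
% datewheel markday(d=1841-06-15) => 1841-06-15

Answer: cur=2044-09-09


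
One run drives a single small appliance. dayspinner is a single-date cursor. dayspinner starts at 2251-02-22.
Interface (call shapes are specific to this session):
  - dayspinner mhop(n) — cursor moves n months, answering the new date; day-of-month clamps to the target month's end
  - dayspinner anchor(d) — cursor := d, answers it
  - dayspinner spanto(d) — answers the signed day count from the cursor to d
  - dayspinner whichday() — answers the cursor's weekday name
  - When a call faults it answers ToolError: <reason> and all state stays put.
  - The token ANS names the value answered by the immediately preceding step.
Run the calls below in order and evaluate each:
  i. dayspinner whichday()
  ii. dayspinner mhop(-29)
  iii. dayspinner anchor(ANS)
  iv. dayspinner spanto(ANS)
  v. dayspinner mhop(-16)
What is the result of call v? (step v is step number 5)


Answer: 2247-05-22

Derivation:
==> dayspinner whichday()
<== Saturday
==> dayspinner mhop(-29)
<== 2248-09-22
==> dayspinner anchor(ANS)
<== 2248-09-22
==> dayspinner spanto(ANS)
<== 0
==> dayspinner mhop(-16)
<== 2247-05-22


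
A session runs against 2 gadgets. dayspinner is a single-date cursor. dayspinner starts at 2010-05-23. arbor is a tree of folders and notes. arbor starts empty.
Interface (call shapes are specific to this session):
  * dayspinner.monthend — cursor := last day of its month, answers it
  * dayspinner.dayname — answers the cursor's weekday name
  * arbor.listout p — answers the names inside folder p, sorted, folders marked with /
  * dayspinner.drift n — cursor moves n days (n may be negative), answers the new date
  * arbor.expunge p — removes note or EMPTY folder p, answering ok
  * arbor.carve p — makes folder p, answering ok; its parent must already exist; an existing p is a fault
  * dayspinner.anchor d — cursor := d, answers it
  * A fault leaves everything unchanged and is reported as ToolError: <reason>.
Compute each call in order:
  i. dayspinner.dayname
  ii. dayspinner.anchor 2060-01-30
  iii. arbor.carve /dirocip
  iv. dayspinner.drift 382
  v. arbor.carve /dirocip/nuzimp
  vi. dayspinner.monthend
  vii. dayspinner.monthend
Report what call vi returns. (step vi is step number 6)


Answer: 2061-02-28

Derivation:
I call dayspinner.dayname, → Sunday.
Then dayspinner.anchor passing d=2060-01-30, → 2060-01-30.
Using arbor.carve passing p=/dirocip, → ok.
Now I run dayspinner.drift passing n=382, giving 2061-02-15.
Using arbor.carve passing p=/dirocip/nuzimp: ok.
I call dayspinner.monthend(), yielding 2061-02-28.
Calling dayspinner.monthend, — result: 2061-02-28.


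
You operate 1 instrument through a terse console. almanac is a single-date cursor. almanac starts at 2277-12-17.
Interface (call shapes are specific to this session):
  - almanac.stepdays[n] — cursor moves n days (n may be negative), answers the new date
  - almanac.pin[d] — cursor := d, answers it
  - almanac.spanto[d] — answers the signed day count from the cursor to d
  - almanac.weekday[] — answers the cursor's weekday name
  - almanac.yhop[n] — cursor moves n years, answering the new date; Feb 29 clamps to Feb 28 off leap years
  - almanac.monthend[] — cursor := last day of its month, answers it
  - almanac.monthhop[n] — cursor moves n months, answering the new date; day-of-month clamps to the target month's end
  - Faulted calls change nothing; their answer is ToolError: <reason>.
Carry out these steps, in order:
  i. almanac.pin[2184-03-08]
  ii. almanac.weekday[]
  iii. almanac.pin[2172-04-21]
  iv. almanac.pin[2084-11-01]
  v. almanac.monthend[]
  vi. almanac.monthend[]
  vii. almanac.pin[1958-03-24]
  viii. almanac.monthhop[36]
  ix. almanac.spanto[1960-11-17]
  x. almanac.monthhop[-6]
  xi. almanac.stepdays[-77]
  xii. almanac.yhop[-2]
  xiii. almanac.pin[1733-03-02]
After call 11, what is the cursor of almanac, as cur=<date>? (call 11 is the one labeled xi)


Answer: cur=1960-07-09

Derivation:
% 1. almanac.pin(2184-03-08) ~> 2184-03-08
% 2. almanac.weekday() ~> Monday
% 3. almanac.pin(2172-04-21) ~> 2172-04-21
% 4. almanac.pin(2084-11-01) ~> 2084-11-01
% 5. almanac.monthend() ~> 2084-11-30
% 6. almanac.monthend() ~> 2084-11-30
% 7. almanac.pin(1958-03-24) ~> 1958-03-24
% 8. almanac.monthhop(36) ~> 1961-03-24
% 9. almanac.spanto(1960-11-17) ~> -127
% 10. almanac.monthhop(-6) ~> 1960-09-24
% 11. almanac.stepdays(-77) ~> 1960-07-09
% 12. almanac.yhop(-2) ~> 1958-07-09
% 13. almanac.pin(1733-03-02) ~> 1733-03-02


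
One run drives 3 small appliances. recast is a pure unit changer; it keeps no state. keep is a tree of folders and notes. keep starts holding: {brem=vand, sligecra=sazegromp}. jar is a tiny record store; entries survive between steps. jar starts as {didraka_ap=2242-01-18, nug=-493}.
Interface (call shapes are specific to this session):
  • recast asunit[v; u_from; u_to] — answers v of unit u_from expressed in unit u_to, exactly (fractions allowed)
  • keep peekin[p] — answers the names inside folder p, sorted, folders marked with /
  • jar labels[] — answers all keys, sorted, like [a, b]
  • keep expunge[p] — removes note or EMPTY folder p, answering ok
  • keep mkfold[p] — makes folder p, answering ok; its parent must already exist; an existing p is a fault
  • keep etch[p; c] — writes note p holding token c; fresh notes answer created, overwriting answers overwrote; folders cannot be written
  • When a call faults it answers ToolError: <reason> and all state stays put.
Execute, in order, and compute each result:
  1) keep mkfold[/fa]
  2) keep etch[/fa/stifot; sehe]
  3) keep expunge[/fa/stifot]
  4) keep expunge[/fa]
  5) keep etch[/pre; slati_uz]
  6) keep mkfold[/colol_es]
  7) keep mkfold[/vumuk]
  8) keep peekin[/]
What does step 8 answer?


// 1. keep mkfold(p: /fa) : ok
// 2. keep etch(p: /fa/stifot, c: sehe) : created
// 3. keep expunge(p: /fa/stifot) : ok
// 4. keep expunge(p: /fa) : ok
// 5. keep etch(p: /pre, c: slati_uz) : created
// 6. keep mkfold(p: /colol_es) : ok
// 7. keep mkfold(p: /vumuk) : ok
// 8. keep peekin(p: /) : [brem, colol_es/, pre, sligecra, vumuk/]

Answer: [brem, colol_es/, pre, sligecra, vumuk/]


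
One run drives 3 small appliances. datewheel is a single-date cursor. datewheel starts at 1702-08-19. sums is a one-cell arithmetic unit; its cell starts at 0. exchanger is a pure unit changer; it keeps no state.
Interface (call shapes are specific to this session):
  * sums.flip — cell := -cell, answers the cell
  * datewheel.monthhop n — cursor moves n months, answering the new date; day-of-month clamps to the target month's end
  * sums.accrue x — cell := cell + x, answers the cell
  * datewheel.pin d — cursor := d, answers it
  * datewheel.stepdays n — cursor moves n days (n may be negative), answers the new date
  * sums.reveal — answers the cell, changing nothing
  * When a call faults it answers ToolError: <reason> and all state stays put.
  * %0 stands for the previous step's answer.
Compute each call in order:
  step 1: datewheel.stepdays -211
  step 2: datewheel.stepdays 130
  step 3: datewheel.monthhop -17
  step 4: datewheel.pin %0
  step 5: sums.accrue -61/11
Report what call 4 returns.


>> stepdays(n=-211)
<< 1702-01-20
>> stepdays(n=130)
<< 1702-05-30
>> monthhop(n=-17)
<< 1700-12-30
>> pin(d=%0)
<< 1700-12-30
>> accrue(x=-61/11)
<< -61/11

Answer: 1700-12-30


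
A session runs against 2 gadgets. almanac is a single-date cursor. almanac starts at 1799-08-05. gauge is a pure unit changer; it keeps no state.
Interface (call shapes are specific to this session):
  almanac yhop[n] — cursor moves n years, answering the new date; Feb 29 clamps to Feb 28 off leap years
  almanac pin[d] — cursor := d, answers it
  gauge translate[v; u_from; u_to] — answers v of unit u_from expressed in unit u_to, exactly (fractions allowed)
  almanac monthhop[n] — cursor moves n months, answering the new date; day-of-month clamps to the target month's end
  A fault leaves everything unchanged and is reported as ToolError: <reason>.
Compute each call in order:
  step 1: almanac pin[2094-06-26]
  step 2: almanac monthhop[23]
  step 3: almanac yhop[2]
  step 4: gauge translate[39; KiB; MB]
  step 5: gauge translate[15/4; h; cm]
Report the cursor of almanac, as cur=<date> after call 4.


! 1. almanac pin(2094-06-26) ~> 2094-06-26
! 2. almanac monthhop(23) ~> 2096-05-26
! 3. almanac yhop(2) ~> 2098-05-26
! 4. gauge translate(39, KiB, MB) ~> 624/15625
! 5. gauge translate(15/4, h, cm) ~> ToolError: incompatible units

Answer: cur=2098-05-26


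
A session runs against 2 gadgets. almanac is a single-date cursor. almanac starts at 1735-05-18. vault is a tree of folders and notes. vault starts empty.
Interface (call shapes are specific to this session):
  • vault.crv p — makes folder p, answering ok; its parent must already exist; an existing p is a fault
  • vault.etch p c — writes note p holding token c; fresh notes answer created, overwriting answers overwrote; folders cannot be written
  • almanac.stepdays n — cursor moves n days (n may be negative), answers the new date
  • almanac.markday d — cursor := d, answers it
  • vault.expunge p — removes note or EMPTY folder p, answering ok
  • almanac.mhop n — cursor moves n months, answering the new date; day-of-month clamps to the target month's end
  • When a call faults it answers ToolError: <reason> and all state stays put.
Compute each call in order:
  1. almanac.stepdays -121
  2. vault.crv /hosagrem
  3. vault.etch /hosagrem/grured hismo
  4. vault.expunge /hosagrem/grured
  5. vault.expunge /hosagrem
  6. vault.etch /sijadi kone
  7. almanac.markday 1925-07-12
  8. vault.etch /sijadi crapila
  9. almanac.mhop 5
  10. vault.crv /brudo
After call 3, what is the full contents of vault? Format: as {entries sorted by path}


// 1. almanac.stepdays(n→-121) => 1735-01-17
// 2. vault.crv(p→/hosagrem) => ok
// 3. vault.etch(p→/hosagrem/grured, c→hismo) => created
// 4. vault.expunge(p→/hosagrem/grured) => ok
// 5. vault.expunge(p→/hosagrem) => ok
// 6. vault.etch(p→/sijadi, c→kone) => created
// 7. almanac.markday(d→1925-07-12) => 1925-07-12
// 8. vault.etch(p→/sijadi, c→crapila) => overwrote
// 9. almanac.mhop(n→5) => 1925-12-12
// 10. vault.crv(p→/brudo) => ok

Answer: {hosagrem/, hosagrem/grured=hismo}


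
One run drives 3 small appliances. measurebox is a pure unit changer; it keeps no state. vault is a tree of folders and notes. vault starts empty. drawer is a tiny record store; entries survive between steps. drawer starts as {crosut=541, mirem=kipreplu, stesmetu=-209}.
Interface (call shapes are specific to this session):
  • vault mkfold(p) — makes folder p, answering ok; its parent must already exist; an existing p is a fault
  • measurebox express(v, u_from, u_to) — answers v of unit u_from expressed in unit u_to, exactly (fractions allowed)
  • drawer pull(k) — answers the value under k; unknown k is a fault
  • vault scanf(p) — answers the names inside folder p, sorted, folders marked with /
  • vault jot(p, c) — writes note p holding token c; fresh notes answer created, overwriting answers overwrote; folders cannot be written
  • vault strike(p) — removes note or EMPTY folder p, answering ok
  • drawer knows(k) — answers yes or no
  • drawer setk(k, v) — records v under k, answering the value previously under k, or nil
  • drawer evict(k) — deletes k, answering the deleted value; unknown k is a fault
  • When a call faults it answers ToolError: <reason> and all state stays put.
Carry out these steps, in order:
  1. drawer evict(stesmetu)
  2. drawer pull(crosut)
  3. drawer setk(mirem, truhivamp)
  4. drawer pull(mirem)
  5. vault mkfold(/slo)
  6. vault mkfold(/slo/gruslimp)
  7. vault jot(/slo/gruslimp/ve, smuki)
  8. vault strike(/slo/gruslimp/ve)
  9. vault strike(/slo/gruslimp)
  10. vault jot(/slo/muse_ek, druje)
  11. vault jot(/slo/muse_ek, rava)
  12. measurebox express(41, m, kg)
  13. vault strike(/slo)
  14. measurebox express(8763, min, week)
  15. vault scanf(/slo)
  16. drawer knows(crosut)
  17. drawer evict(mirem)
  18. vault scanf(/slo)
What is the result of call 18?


>> drawer evict(k='stesmetu')
<< -209
>> drawer pull(k='crosut')
<< 541
>> drawer setk(k='mirem', v='truhivamp')
<< kipreplu
>> drawer pull(k='mirem')
<< truhivamp
>> vault mkfold(p='/slo')
<< ok
>> vault mkfold(p='/slo/gruslimp')
<< ok
>> vault jot(p='/slo/gruslimp/ve', c='smuki')
<< created
>> vault strike(p='/slo/gruslimp/ve')
<< ok
>> vault strike(p='/slo/gruslimp')
<< ok
>> vault jot(p='/slo/muse_ek', c='druje')
<< created
>> vault jot(p='/slo/muse_ek', c='rava')
<< overwrote
>> measurebox express(v='41', u_from='m', u_to='kg')
<< ToolError: incompatible units
>> vault strike(p='/slo')
<< ToolError: not empty
>> measurebox express(v='8763', u_from='min', u_to='week')
<< 2921/3360
>> vault scanf(p='/slo')
<< [muse_ek]
>> drawer knows(k='crosut')
<< yes
>> drawer evict(k='mirem')
<< truhivamp
>> vault scanf(p='/slo')
<< [muse_ek]

Answer: [muse_ek]


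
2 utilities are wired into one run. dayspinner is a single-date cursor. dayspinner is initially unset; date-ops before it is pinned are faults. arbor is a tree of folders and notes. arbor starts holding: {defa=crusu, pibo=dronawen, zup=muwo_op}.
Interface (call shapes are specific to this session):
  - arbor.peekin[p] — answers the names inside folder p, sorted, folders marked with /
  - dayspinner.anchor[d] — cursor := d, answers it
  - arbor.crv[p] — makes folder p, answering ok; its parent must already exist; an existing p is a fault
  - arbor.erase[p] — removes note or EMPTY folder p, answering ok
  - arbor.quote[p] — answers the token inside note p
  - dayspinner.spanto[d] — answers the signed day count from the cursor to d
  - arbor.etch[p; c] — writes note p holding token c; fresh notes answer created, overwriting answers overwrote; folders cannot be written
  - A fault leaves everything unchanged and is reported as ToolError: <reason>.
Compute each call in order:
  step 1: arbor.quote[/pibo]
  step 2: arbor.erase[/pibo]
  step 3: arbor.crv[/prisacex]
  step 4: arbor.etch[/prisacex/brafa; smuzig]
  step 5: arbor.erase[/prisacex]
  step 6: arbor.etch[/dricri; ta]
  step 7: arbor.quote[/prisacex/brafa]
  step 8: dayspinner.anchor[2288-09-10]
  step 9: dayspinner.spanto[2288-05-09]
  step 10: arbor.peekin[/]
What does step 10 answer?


Answer: [defa, dricri, prisacex/, zup]

Derivation:
$ arbor.quote /pibo
[out] dronawen
$ arbor.erase /pibo
[out] ok
$ arbor.crv /prisacex
[out] ok
$ arbor.etch /prisacex/brafa smuzig
[out] created
$ arbor.erase /prisacex
[out] ToolError: not empty
$ arbor.etch /dricri ta
[out] created
$ arbor.quote /prisacex/brafa
[out] smuzig
$ dayspinner.anchor 2288-09-10
[out] 2288-09-10
$ dayspinner.spanto 2288-05-09
[out] -124
$ arbor.peekin /
[out] [defa, dricri, prisacex/, zup]


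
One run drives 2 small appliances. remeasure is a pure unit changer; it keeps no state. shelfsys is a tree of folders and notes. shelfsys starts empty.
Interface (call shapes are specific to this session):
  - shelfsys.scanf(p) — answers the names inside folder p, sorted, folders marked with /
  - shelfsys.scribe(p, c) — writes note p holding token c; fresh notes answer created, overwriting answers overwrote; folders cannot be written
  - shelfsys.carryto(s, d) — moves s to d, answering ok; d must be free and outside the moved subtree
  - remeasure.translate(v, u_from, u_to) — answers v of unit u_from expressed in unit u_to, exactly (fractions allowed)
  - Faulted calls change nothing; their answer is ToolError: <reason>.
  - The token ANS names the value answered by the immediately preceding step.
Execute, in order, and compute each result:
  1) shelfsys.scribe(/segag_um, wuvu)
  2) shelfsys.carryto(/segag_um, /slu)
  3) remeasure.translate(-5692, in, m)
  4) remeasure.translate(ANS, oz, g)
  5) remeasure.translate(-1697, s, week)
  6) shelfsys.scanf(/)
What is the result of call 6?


Answer: [slu]

Derivation:
Step: shelfsys.scribe[/segag_um; wuvu]
Result: created
Step: shelfsys.carryto[/segag_um; /slu]
Result: ok
Step: remeasure.translate[-5692; in; m]
Result: -180721/1250
Step: remeasure.translate[ANS; oz; g]
Result: -8197366669877/2000000000
Step: remeasure.translate[-1697; s; week]
Result: -1697/604800
Step: shelfsys.scanf[/]
Result: [slu]


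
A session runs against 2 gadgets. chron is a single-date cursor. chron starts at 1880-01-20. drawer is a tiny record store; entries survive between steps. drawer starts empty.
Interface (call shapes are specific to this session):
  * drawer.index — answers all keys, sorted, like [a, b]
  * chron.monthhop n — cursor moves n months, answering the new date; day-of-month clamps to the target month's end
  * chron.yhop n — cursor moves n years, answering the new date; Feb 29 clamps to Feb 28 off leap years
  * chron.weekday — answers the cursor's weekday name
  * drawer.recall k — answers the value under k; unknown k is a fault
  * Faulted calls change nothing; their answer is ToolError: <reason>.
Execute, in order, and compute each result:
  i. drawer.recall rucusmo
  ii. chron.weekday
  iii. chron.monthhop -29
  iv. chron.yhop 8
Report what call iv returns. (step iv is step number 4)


Act: drawer.recall[rucusmo]
Obs: ToolError: no such key rucusmo
Act: chron.weekday[]
Obs: Tuesday
Act: chron.monthhop[-29]
Obs: 1877-08-20
Act: chron.yhop[8]
Obs: 1885-08-20

Answer: 1885-08-20


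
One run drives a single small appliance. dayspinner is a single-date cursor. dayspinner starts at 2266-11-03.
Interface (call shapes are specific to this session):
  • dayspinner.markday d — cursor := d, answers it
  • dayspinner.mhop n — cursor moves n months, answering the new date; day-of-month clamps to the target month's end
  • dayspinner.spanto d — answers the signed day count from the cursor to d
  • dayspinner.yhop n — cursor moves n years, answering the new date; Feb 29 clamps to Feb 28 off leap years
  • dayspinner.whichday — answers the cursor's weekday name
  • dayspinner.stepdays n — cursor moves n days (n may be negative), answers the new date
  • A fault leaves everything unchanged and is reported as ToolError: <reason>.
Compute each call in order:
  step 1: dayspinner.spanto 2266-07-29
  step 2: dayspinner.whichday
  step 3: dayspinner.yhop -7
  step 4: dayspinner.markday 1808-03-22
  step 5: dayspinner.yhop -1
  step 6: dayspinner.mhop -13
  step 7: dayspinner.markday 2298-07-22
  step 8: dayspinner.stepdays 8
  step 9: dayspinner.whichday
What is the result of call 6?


;; 1. spanto(d='2266-07-29') -> -97
;; 2. whichday() -> Saturday
;; 3. yhop(n='-7') -> 2259-11-03
;; 4. markday(d='1808-03-22') -> 1808-03-22
;; 5. yhop(n='-1') -> 1807-03-22
;; 6. mhop(n='-13') -> 1806-02-22
;; 7. markday(d='2298-07-22') -> 2298-07-22
;; 8. stepdays(n='8') -> 2298-07-30
;; 9. whichday() -> Saturday

Answer: 1806-02-22


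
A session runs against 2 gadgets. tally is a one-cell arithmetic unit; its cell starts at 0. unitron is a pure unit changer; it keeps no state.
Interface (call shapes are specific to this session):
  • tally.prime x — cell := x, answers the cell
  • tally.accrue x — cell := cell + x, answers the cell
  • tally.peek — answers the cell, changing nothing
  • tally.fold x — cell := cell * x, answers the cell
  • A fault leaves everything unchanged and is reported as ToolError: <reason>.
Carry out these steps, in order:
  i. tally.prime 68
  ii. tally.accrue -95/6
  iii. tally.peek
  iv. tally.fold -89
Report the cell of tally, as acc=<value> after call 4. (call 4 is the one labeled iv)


Answer: acc=-27857/6

Derivation:
[in] prime x=68
:: 68
[in] accrue x=-95/6
:: 313/6
[in] peek
:: 313/6
[in] fold x=-89
:: -27857/6


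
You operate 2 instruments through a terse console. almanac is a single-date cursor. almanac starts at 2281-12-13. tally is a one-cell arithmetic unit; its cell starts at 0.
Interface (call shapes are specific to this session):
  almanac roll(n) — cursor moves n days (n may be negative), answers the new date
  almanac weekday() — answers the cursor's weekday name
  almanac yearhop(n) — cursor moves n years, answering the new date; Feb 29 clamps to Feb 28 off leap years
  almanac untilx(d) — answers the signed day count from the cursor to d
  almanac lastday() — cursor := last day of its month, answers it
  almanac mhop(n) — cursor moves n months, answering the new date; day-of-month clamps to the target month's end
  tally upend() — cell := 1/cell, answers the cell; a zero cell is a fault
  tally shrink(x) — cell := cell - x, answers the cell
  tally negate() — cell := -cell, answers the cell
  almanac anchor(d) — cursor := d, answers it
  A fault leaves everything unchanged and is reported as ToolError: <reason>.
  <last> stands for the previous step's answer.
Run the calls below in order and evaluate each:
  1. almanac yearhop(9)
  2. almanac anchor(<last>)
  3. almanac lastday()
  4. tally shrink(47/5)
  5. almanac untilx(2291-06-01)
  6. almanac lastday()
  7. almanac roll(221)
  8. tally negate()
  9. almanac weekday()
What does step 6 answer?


;; almanac yearhop(9) -> 2290-12-13
;; almanac anchor(<last>) -> 2290-12-13
;; almanac lastday() -> 2290-12-31
;; tally shrink(47/5) -> -47/5
;; almanac untilx(2291-06-01) -> 152
;; almanac lastday() -> 2290-12-31
;; almanac roll(221) -> 2291-08-09
;; tally negate() -> 47/5
;; almanac weekday() -> Sunday

Answer: 2290-12-31


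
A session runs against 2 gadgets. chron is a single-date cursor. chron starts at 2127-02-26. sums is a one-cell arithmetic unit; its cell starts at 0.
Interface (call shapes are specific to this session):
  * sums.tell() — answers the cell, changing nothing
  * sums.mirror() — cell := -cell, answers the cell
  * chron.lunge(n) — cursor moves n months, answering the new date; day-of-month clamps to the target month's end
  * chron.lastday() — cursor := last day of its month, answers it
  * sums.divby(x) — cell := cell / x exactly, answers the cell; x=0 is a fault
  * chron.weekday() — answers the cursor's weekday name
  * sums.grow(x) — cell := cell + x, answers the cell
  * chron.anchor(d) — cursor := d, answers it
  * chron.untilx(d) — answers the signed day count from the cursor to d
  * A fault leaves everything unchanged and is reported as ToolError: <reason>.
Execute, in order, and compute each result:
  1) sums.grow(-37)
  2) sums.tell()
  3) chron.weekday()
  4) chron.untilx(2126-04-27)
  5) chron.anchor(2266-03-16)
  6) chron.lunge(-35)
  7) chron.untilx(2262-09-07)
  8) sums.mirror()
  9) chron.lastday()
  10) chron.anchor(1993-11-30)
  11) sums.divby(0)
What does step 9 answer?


Answer: 2263-04-30

Derivation:
> sums.grow x: -37
  -37
> sums.tell
  -37
> chron.weekday
  Wednesday
> chron.untilx d: 2126-04-27
  -305
> chron.anchor d: 2266-03-16
  2266-03-16
> chron.lunge n: -35
  2263-04-16
> chron.untilx d: 2262-09-07
  -221
> sums.mirror
  37
> chron.lastday
  2263-04-30
> chron.anchor d: 1993-11-30
  1993-11-30
> sums.divby x: 0
  ToolError: division by zero


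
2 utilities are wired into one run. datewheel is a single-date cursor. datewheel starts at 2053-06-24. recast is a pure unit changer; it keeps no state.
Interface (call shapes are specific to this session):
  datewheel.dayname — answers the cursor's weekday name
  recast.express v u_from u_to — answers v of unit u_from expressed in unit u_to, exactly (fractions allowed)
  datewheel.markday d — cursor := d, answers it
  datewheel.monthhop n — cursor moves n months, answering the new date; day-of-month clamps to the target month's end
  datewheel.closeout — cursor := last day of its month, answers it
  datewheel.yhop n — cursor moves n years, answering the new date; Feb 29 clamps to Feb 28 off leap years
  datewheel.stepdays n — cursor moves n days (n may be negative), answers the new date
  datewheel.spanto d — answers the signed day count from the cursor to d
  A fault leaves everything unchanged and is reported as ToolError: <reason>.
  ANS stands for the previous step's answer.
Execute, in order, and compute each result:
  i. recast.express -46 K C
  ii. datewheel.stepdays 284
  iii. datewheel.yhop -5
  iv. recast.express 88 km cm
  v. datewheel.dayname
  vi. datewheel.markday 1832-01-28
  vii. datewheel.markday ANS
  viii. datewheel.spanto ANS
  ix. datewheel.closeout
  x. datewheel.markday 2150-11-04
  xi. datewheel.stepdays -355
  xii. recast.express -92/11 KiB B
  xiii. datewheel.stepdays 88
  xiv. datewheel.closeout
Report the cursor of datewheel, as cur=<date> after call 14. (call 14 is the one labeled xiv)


Answer: cur=2150-02-28

Derivation:
// 1. recast.express(v→-46, u_from→K, u_to→C) == -6383/20
// 2. datewheel.stepdays(n→284) == 2054-04-04
// 3. datewheel.yhop(n→-5) == 2049-04-04
// 4. recast.express(v→88, u_from→km, u_to→cm) == 8800000
// 5. datewheel.dayname() == Sunday
// 6. datewheel.markday(d→1832-01-28) == 1832-01-28
// 7. datewheel.markday(d→ANS) == 1832-01-28
// 8. datewheel.spanto(d→ANS) == 0
// 9. datewheel.closeout() == 1832-01-31
// 10. datewheel.markday(d→2150-11-04) == 2150-11-04
// 11. datewheel.stepdays(n→-355) == 2149-11-14
// 12. recast.express(v→-92/11, u_from→KiB, u_to→B) == -94208/11
// 13. datewheel.stepdays(n→88) == 2150-02-10
// 14. datewheel.closeout() == 2150-02-28


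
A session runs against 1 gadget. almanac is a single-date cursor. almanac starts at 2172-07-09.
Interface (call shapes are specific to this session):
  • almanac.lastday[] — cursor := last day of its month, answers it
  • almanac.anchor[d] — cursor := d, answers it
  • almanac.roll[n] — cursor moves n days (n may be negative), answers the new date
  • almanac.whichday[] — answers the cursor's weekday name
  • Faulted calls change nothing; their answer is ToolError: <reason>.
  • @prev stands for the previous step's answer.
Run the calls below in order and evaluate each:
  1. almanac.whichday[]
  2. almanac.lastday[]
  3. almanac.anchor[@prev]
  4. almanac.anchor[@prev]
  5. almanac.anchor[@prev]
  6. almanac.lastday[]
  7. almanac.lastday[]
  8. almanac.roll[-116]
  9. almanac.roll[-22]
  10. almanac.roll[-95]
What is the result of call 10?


Answer: 2171-12-11

Derivation:
-- 1. almanac.whichday() == Thursday
-- 2. almanac.lastday() == 2172-07-31
-- 3. almanac.anchor(d='@prev') == 2172-07-31
-- 4. almanac.anchor(d='@prev') == 2172-07-31
-- 5. almanac.anchor(d='@prev') == 2172-07-31
-- 6. almanac.lastday() == 2172-07-31
-- 7. almanac.lastday() == 2172-07-31
-- 8. almanac.roll(n='-116') == 2172-04-06
-- 9. almanac.roll(n='-22') == 2172-03-15
-- 10. almanac.roll(n='-95') == 2171-12-11


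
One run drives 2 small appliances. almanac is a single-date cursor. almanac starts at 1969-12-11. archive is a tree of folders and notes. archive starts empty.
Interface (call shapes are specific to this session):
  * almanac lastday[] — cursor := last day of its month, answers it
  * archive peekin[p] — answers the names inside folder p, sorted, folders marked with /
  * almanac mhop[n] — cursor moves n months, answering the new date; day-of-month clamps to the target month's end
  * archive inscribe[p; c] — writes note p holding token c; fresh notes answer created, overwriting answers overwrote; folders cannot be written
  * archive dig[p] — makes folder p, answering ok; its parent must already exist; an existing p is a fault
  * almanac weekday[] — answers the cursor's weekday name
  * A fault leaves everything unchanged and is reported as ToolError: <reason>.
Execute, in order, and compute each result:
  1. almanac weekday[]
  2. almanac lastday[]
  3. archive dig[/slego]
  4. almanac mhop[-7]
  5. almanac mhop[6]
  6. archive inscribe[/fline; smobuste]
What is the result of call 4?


Answer: 1969-05-31

Derivation:
-- almanac weekday() == Thursday
-- almanac lastday() == 1969-12-31
-- archive dig(p=/slego) == ok
-- almanac mhop(n=-7) == 1969-05-31
-- almanac mhop(n=6) == 1969-11-30
-- archive inscribe(p=/fline, c=smobuste) == created


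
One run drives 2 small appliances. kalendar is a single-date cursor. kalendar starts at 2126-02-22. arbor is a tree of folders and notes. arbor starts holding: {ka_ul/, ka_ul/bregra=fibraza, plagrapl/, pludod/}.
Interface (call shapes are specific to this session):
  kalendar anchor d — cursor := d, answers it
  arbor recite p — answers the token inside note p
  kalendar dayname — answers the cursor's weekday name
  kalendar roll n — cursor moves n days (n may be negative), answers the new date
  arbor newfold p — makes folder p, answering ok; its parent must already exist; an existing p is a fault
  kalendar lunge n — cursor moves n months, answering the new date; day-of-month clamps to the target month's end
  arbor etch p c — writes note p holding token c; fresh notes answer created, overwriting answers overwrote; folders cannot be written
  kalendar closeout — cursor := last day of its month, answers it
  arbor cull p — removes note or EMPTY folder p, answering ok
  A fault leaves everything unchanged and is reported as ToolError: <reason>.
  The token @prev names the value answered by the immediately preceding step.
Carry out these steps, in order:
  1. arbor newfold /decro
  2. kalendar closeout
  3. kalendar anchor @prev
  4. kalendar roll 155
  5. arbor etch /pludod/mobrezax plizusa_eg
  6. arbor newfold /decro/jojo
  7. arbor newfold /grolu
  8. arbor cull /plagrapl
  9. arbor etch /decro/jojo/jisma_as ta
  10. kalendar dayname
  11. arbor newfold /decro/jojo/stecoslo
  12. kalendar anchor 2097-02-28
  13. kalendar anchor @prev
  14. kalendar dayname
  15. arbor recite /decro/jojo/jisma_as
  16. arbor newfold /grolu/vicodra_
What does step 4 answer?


$ arbor newfold p: /decro
= ok
$ kalendar closeout
= 2126-02-28
$ kalendar anchor d: @prev
= 2126-02-28
$ kalendar roll n: 155
= 2126-08-02
$ arbor etch p: /pludod/mobrezax c: plizusa_eg
= created
$ arbor newfold p: /decro/jojo
= ok
$ arbor newfold p: /grolu
= ok
$ arbor cull p: /plagrapl
= ok
$ arbor etch p: /decro/jojo/jisma_as c: ta
= created
$ kalendar dayname
= Friday
$ arbor newfold p: /decro/jojo/stecoslo
= ok
$ kalendar anchor d: 2097-02-28
= 2097-02-28
$ kalendar anchor d: @prev
= 2097-02-28
$ kalendar dayname
= Thursday
$ arbor recite p: /decro/jojo/jisma_as
= ta
$ arbor newfold p: /grolu/vicodra_
= ok

Answer: 2126-08-02


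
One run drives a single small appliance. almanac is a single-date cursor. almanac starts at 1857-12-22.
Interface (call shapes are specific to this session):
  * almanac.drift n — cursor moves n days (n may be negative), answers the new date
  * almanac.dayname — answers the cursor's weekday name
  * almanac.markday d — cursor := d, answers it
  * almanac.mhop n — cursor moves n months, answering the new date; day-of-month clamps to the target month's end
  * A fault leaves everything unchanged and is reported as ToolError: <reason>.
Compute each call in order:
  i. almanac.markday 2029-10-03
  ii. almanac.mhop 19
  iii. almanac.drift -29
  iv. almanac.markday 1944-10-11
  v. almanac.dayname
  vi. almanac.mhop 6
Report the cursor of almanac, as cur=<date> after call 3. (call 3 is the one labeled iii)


Answer: cur=2031-04-04

Derivation:
> almanac.markday d: 2029-10-03
  2029-10-03
> almanac.mhop n: 19
  2031-05-03
> almanac.drift n: -29
  2031-04-04
> almanac.markday d: 1944-10-11
  1944-10-11
> almanac.dayname
  Wednesday
> almanac.mhop n: 6
  1945-04-11


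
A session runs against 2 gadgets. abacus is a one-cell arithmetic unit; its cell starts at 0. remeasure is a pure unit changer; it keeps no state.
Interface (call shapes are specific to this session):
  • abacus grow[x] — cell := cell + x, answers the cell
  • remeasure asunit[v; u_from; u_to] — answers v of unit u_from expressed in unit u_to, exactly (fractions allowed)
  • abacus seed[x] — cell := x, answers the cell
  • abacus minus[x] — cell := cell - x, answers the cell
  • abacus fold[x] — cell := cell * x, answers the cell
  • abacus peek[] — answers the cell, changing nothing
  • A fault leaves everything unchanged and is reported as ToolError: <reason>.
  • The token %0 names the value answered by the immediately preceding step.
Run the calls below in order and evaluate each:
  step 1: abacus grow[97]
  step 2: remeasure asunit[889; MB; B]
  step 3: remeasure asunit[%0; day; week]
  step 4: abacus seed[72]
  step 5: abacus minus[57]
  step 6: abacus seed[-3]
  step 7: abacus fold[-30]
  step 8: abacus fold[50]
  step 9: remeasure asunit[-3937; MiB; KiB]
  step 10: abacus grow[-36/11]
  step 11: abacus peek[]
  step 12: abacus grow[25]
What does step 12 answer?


Answer: 49739/11

Derivation:
CALL abacus grow[x→97]
RET  97
CALL remeasure asunit[v→889; u_from→MB; u_to→B]
RET  889000000
CALL remeasure asunit[v→%0; u_from→day; u_to→week]
RET  127000000
CALL abacus seed[x→72]
RET  72
CALL abacus minus[x→57]
RET  15
CALL abacus seed[x→-3]
RET  -3
CALL abacus fold[x→-30]
RET  90
CALL abacus fold[x→50]
RET  4500
CALL remeasure asunit[v→-3937; u_from→MiB; u_to→KiB]
RET  -4031488
CALL abacus grow[x→-36/11]
RET  49464/11
CALL abacus peek[]
RET  49464/11
CALL abacus grow[x→25]
RET  49739/11


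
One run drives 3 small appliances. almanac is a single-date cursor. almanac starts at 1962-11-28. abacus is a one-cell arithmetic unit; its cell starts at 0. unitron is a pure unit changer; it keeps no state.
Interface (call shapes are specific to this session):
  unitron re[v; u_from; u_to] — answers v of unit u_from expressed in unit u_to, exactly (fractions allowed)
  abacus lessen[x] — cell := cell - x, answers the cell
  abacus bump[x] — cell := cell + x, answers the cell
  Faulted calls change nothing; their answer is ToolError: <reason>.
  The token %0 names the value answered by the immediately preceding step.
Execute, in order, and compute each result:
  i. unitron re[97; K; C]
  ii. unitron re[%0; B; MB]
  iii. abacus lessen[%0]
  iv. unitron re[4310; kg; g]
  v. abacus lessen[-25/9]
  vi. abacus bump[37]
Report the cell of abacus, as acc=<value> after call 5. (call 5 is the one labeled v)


Answer: acc=500031707/180000000

Derivation:
==> unitron re(v→97, u_from→K, u_to→C)
<== -3523/20
==> unitron re(v→%0, u_from→B, u_to→MB)
<== -3523/20000000
==> abacus lessen(x→%0)
<== 3523/20000000
==> unitron re(v→4310, u_from→kg, u_to→g)
<== 4310000
==> abacus lessen(x→-25/9)
<== 500031707/180000000
==> abacus bump(x→37)
<== 7160031707/180000000


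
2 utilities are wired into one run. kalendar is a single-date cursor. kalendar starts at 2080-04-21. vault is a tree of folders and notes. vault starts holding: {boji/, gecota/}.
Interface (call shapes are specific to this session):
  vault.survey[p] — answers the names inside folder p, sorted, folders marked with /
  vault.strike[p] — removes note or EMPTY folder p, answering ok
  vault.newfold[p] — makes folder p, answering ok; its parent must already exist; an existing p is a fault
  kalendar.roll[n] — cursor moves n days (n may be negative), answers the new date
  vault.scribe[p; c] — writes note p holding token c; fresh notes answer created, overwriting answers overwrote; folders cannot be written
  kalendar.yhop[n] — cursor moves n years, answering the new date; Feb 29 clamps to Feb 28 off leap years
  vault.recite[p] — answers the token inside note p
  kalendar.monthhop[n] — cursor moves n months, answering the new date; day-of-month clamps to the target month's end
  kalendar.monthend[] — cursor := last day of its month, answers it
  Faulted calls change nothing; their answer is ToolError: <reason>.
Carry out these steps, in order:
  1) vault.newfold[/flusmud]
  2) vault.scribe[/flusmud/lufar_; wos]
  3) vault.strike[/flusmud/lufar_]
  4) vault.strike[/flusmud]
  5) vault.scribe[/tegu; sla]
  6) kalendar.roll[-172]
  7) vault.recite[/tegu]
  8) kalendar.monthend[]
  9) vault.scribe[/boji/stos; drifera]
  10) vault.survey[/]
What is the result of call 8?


Do: vault.newfold[p: /flusmud]
See: ok
Do: vault.scribe[p: /flusmud/lufar_; c: wos]
See: created
Do: vault.strike[p: /flusmud/lufar_]
See: ok
Do: vault.strike[p: /flusmud]
See: ok
Do: vault.scribe[p: /tegu; c: sla]
See: created
Do: kalendar.roll[n: -172]
See: 2079-11-01
Do: vault.recite[p: /tegu]
See: sla
Do: kalendar.monthend[]
See: 2079-11-30
Do: vault.scribe[p: /boji/stos; c: drifera]
See: created
Do: vault.survey[p: /]
See: [boji/, gecota/, tegu]

Answer: 2079-11-30
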